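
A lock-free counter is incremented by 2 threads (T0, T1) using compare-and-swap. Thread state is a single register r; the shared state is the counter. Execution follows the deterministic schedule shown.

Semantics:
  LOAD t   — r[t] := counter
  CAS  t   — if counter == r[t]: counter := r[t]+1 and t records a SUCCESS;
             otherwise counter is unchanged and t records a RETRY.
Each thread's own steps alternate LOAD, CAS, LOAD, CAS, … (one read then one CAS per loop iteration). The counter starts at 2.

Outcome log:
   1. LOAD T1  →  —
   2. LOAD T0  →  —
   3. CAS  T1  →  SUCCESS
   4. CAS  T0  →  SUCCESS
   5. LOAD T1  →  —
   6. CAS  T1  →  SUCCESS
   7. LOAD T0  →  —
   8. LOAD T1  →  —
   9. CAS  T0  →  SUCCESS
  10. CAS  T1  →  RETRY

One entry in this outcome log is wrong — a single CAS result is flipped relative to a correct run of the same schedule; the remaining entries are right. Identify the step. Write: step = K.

step = 4

Re-executing:
   1) LOAD T1:  M=2  r_T1=2
   2) LOAD T0:  M=2  r_T0=2
   3) CAS  T1:  M=3  r_T1=2 ✓
   4) CAS  T0:  M=3  r_T0=2 ✗
   5) LOAD T1:  M=3  r_T1=3
   6) CAS  T1:  M=4  r_T1=3 ✓
   7) LOAD T0:  M=4  r_T0=4
   8) LOAD T1:  M=4  r_T1=4
   9) CAS  T0:  M=5  r_T0=4 ✓
  10) CAS  T1:  M=5  r_T1=4 ✗
Log disagrees first at step 4.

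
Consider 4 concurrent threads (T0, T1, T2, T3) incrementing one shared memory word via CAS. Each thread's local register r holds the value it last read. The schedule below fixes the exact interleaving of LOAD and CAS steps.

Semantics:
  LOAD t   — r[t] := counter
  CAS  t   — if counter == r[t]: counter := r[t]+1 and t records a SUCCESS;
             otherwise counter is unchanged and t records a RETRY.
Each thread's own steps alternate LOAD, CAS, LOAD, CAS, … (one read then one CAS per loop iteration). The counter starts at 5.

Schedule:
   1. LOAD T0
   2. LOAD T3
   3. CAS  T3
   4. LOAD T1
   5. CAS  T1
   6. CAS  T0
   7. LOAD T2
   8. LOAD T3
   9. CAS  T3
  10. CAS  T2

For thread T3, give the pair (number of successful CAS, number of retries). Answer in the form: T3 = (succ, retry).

T3 = (2, 0)

step 1: T0 LOAD ⇒ load; ctr=5 reg=5
step 2: T3 LOAD ⇒ load; ctr=5 reg=5
step 3: T3 CAS ⇒ ok; ctr=6 reg=5
step 4: T1 LOAD ⇒ load; ctr=6 reg=6
step 5: T1 CAS ⇒ ok; ctr=7 reg=6
step 6: T0 CAS ⇒ retry; ctr=7 reg=5
step 7: T2 LOAD ⇒ load; ctr=7 reg=7
step 8: T3 LOAD ⇒ load; ctr=7 reg=7
step 9: T3 CAS ⇒ ok; ctr=8 reg=7
step 10: T2 CAS ⇒ retry; ctr=8 reg=7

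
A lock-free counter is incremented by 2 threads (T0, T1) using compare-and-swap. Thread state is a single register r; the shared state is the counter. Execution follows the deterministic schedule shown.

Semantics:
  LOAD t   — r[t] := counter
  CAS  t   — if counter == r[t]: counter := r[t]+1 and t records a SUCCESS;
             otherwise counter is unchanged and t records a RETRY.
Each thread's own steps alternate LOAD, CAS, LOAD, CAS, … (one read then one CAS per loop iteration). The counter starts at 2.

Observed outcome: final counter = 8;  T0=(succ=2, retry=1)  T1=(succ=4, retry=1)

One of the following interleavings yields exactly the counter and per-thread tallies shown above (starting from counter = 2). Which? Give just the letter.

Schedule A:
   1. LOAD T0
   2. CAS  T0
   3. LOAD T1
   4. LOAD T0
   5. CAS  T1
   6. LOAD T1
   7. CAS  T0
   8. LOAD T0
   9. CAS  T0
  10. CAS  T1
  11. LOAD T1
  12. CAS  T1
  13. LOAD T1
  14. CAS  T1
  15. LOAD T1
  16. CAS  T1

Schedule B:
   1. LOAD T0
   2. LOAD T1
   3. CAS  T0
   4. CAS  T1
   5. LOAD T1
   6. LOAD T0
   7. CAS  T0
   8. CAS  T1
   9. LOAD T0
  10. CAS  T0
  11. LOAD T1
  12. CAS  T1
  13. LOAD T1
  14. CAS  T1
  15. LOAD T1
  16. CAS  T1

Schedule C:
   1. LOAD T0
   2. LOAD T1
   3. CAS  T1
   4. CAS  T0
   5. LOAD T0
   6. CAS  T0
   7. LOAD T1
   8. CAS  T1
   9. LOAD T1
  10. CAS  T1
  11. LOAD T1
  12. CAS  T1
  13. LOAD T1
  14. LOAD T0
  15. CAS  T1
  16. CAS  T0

A

Run A:
#1 T0 reads 2
#2 T0 CAS(2→3) writes; counter now 3
#3 T1 reads 3
#4 T0 reads 3
#5 T1 CAS(3→4) writes; counter now 4
#6 T1 reads 4
#7 T0 CAS(3→4) fails; counter now 4
#8 T0 reads 4
#9 T0 CAS(4→5) writes; counter now 5
#10 T1 CAS(4→5) fails; counter now 5
#11 T1 reads 5
#12 T1 CAS(5→6) writes; counter now 6
#13 T1 reads 6
#14 T1 CAS(6→7) writes; counter now 7
#15 T1 reads 7
#16 T1 CAS(7→8) writes; counter now 8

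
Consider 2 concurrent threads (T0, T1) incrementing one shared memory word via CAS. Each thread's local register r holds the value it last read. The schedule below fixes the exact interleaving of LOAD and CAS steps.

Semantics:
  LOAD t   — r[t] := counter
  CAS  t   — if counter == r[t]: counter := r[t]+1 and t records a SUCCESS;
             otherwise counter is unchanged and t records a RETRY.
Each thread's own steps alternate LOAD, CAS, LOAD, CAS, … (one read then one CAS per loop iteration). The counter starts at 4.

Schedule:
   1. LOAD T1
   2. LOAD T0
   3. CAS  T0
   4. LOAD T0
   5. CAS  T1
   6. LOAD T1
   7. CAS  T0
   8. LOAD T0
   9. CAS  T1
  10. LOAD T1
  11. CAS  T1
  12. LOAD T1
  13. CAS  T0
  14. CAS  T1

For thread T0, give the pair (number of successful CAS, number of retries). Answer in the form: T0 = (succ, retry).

step 1: T1 LOAD ⇒ load; ctr=4 reg=4
step 2: T0 LOAD ⇒ load; ctr=4 reg=4
step 3: T0 CAS ⇒ ok; ctr=5 reg=4
step 4: T0 LOAD ⇒ load; ctr=5 reg=5
step 5: T1 CAS ⇒ retry; ctr=5 reg=4
step 6: T1 LOAD ⇒ load; ctr=5 reg=5
step 7: T0 CAS ⇒ ok; ctr=6 reg=5
step 8: T0 LOAD ⇒ load; ctr=6 reg=6
step 9: T1 CAS ⇒ retry; ctr=6 reg=5
step 10: T1 LOAD ⇒ load; ctr=6 reg=6
step 11: T1 CAS ⇒ ok; ctr=7 reg=6
step 12: T1 LOAD ⇒ load; ctr=7 reg=7
step 13: T0 CAS ⇒ retry; ctr=7 reg=6
step 14: T1 CAS ⇒ ok; ctr=8 reg=7

T0 = (2, 1)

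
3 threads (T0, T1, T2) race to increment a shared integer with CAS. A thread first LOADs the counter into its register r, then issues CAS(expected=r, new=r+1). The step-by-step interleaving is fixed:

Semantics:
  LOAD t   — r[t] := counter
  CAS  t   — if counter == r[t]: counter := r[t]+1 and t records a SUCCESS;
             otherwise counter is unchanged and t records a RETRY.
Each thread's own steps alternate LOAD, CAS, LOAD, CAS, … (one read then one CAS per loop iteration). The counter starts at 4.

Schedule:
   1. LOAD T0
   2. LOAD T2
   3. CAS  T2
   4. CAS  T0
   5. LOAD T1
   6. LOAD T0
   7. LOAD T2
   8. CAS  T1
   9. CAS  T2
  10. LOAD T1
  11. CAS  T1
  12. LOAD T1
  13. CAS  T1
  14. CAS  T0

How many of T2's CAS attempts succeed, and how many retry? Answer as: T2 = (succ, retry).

T2 = (1, 1)

   1) LOAD T0:  M=4  r_T0=4
   2) LOAD T2:  M=4  r_T2=4
   3) CAS  T2:  M=5  r_T2=4 ✓
   4) CAS  T0:  M=5  r_T0=4 ✗
   5) LOAD T1:  M=5  r_T1=5
   6) LOAD T0:  M=5  r_T0=5
   7) LOAD T2:  M=5  r_T2=5
   8) CAS  T1:  M=6  r_T1=5 ✓
   9) CAS  T2:  M=6  r_T2=5 ✗
  10) LOAD T1:  M=6  r_T1=6
  11) CAS  T1:  M=7  r_T1=6 ✓
  12) LOAD T1:  M=7  r_T1=7
  13) CAS  T1:  M=8  r_T1=7 ✓
  14) CAS  T0:  M=8  r_T0=5 ✗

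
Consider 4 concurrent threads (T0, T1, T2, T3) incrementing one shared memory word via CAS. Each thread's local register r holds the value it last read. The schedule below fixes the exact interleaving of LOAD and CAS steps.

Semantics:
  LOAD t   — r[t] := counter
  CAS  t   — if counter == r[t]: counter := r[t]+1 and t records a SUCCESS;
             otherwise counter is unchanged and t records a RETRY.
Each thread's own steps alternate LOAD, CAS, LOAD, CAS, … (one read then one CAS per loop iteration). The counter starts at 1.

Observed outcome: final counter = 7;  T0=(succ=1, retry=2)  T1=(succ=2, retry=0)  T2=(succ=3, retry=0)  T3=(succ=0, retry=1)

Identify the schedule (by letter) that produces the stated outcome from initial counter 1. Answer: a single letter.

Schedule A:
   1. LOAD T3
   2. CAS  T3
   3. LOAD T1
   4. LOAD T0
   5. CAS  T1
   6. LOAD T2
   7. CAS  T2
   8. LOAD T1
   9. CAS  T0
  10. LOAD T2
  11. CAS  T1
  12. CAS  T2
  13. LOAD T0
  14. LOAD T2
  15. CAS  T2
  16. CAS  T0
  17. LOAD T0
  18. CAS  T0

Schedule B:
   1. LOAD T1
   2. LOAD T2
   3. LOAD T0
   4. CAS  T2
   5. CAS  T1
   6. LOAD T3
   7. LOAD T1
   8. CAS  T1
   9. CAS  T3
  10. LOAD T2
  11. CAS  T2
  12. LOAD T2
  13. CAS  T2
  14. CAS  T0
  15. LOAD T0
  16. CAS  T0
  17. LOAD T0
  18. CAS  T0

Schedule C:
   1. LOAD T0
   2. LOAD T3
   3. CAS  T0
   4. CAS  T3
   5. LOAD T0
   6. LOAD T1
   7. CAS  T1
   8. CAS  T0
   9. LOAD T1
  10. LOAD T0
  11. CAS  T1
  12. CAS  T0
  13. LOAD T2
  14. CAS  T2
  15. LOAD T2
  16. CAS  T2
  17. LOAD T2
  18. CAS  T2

C

Run C:
#1 T0 reads 1
#2 T3 reads 1
#3 T0 CAS(1→2) writes; counter now 2
#4 T3 CAS(1→2) fails; counter now 2
#5 T0 reads 2
#6 T1 reads 2
#7 T1 CAS(2→3) writes; counter now 3
#8 T0 CAS(2→3) fails; counter now 3
#9 T1 reads 3
#10 T0 reads 3
#11 T1 CAS(3→4) writes; counter now 4
#12 T0 CAS(3→4) fails; counter now 4
#13 T2 reads 4
#14 T2 CAS(4→5) writes; counter now 5
#15 T2 reads 5
#16 T2 CAS(5→6) writes; counter now 6
#17 T2 reads 6
#18 T2 CAS(6→7) writes; counter now 7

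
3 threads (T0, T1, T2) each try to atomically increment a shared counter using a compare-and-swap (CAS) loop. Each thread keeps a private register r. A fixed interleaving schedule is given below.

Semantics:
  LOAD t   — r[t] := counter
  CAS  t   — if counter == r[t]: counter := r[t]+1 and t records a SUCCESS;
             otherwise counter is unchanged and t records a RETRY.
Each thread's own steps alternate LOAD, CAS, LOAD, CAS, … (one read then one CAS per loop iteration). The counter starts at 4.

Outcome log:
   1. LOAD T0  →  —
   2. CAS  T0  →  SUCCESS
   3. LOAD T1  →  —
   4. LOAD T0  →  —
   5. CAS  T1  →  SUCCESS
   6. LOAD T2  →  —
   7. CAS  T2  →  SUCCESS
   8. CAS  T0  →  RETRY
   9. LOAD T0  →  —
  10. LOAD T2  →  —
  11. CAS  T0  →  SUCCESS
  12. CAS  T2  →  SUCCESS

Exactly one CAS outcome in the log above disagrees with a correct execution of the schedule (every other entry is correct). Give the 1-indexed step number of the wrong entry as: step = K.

Correct run:
1. LOAD T0 → mem=4 r[T0]=4 [LOAD]
2. CAS T0 → mem=5 r[T0]=4 [OK]
3. LOAD T1 → mem=5 r[T1]=5 [LOAD]
4. LOAD T0 → mem=5 r[T0]=5 [LOAD]
5. CAS T1 → mem=6 r[T1]=5 [OK]
6. LOAD T2 → mem=6 r[T2]=6 [LOAD]
7. CAS T2 → mem=7 r[T2]=6 [OK]
8. CAS T0 → mem=7 r[T0]=5 [RETRY]
9. LOAD T0 → mem=7 r[T0]=7 [LOAD]
10. LOAD T2 → mem=7 r[T2]=7 [LOAD]
11. CAS T0 → mem=8 r[T0]=7 [OK]
12. CAS T2 → mem=8 r[T2]=7 [RETRY]
Log disagrees first at step 12.

step = 12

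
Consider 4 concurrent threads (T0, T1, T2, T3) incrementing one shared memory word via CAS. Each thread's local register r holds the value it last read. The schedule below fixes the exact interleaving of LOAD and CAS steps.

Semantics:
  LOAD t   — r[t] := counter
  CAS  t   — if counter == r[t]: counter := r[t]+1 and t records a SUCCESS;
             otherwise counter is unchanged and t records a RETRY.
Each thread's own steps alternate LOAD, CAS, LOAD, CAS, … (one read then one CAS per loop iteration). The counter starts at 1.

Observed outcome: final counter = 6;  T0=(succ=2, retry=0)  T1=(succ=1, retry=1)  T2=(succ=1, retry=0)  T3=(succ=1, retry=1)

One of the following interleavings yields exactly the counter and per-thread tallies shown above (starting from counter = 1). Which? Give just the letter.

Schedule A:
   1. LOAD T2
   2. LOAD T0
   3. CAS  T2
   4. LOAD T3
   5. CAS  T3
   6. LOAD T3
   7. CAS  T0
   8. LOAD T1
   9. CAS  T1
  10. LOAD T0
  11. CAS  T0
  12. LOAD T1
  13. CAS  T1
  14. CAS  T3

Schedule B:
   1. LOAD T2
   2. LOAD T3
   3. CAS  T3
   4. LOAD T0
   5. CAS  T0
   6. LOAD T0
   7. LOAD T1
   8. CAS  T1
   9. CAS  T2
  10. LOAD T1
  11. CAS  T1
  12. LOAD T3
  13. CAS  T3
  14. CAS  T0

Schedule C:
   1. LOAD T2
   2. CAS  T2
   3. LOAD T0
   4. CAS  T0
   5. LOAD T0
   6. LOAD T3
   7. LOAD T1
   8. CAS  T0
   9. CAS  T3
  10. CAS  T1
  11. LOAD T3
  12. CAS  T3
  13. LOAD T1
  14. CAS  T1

Tracing schedule C:
   1) LOAD T2:  M=1  r_T2=1
   2) CAS  T2:  M=2  r_T2=1 ✓
   3) LOAD T0:  M=2  r_T0=2
   4) CAS  T0:  M=3  r_T0=2 ✓
   5) LOAD T0:  M=3  r_T0=3
   6) LOAD T3:  M=3  r_T3=3
   7) LOAD T1:  M=3  r_T1=3
   8) CAS  T0:  M=4  r_T0=3 ✓
   9) CAS  T3:  M=4  r_T3=3 ✗
  10) CAS  T1:  M=4  r_T1=3 ✗
  11) LOAD T3:  M=4  r_T3=4
  12) CAS  T3:  M=5  r_T3=4 ✓
  13) LOAD T1:  M=5  r_T1=5
  14) CAS  T1:  M=6  r_T1=5 ✓

C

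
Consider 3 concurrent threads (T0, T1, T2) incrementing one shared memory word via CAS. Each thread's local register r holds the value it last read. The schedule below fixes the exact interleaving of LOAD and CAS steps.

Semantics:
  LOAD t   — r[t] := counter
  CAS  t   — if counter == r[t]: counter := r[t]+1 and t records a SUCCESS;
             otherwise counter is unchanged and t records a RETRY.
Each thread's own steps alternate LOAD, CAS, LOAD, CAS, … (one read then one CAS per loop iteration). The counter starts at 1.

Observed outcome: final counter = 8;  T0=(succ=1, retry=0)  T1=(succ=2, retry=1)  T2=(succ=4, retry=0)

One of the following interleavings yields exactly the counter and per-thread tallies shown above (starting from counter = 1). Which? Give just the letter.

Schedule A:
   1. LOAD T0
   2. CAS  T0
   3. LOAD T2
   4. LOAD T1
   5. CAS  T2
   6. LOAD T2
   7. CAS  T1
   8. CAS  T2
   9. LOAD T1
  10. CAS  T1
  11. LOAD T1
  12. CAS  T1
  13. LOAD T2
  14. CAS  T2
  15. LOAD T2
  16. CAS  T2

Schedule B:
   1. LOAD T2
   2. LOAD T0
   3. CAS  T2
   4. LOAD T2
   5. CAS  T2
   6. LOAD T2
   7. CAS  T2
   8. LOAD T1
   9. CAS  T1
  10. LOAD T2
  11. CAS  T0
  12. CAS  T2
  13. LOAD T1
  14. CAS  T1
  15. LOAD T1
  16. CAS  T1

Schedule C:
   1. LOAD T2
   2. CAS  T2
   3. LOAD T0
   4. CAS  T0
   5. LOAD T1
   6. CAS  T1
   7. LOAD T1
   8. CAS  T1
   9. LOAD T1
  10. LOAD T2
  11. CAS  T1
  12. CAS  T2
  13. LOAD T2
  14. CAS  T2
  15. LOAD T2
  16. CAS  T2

Run A:
step 1: T0 LOAD ⇒ load; ctr=1 reg=1
step 2: T0 CAS ⇒ ok; ctr=2 reg=1
step 3: T2 LOAD ⇒ load; ctr=2 reg=2
step 4: T1 LOAD ⇒ load; ctr=2 reg=2
step 5: T2 CAS ⇒ ok; ctr=3 reg=2
step 6: T2 LOAD ⇒ load; ctr=3 reg=3
step 7: T1 CAS ⇒ retry; ctr=3 reg=2
step 8: T2 CAS ⇒ ok; ctr=4 reg=3
step 9: T1 LOAD ⇒ load; ctr=4 reg=4
step 10: T1 CAS ⇒ ok; ctr=5 reg=4
step 11: T1 LOAD ⇒ load; ctr=5 reg=5
step 12: T1 CAS ⇒ ok; ctr=6 reg=5
step 13: T2 LOAD ⇒ load; ctr=6 reg=6
step 14: T2 CAS ⇒ ok; ctr=7 reg=6
step 15: T2 LOAD ⇒ load; ctr=7 reg=7
step 16: T2 CAS ⇒ ok; ctr=8 reg=7

A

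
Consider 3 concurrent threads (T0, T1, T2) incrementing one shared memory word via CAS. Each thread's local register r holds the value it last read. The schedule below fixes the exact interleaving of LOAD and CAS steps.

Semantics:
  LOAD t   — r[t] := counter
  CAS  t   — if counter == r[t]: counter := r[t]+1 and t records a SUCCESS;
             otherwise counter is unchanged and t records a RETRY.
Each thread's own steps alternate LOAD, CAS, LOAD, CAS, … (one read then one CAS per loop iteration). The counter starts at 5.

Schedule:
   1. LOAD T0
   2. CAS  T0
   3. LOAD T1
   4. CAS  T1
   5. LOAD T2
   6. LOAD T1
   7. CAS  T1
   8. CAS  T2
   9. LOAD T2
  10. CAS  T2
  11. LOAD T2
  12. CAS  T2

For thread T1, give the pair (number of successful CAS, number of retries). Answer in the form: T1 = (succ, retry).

T1 = (2, 0)

T0 LOAD — after: cnt=5, r=5 — load
T0 CAS — after: cnt=6, r=5 — ok
T1 LOAD — after: cnt=6, r=6 — load
T1 CAS — after: cnt=7, r=6 — ok
T2 LOAD — after: cnt=7, r=7 — load
T1 LOAD — after: cnt=7, r=7 — load
T1 CAS — after: cnt=8, r=7 — ok
T2 CAS — after: cnt=8, r=7 — retry
T2 LOAD — after: cnt=8, r=8 — load
T2 CAS — after: cnt=9, r=8 — ok
T2 LOAD — after: cnt=9, r=9 — load
T2 CAS — after: cnt=10, r=9 — ok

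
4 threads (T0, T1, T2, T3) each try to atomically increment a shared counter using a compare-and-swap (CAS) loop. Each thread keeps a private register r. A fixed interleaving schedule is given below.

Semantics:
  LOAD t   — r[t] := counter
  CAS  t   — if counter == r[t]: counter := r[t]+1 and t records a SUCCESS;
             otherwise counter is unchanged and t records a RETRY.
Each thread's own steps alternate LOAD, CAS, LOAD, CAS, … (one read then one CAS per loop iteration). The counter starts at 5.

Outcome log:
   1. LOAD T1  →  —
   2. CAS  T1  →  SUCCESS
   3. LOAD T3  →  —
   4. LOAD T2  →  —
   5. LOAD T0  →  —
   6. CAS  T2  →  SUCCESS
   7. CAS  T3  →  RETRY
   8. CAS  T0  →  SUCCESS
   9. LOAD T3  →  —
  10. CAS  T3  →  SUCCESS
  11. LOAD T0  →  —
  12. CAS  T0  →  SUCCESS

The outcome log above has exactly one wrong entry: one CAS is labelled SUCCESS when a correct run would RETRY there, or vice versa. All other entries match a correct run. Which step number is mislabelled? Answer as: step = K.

Correct run:
[1] T1.load  rd  (counter 5, T1.r 5)
[2] T1.cas  hit  (counter 6, T1.r 5)
[3] T3.load  rd  (counter 6, T3.r 6)
[4] T2.load  rd  (counter 6, T2.r 6)
[5] T0.load  rd  (counter 6, T0.r 6)
[6] T2.cas  hit  (counter 7, T2.r 6)
[7] T3.cas  miss  (counter 7, T3.r 6)
[8] T0.cas  miss  (counter 7, T0.r 6)
[9] T3.load  rd  (counter 7, T3.r 7)
[10] T3.cas  hit  (counter 8, T3.r 7)
[11] T0.load  rd  (counter 8, T0.r 8)
[12] T0.cas  hit  (counter 9, T0.r 8)
Log disagrees first at step 8.

step = 8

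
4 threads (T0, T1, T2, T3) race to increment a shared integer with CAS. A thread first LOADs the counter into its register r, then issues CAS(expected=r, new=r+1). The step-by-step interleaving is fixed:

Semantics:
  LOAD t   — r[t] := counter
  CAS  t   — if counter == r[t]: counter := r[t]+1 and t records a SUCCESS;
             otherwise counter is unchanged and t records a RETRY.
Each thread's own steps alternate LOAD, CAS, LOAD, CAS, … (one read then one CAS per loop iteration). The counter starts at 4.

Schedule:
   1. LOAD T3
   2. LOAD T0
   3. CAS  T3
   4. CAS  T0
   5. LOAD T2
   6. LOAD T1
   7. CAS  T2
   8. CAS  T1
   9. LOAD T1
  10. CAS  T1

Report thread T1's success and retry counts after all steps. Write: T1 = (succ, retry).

   1) LOAD T3:  M=4  r_T3=4
   2) LOAD T0:  M=4  r_T0=4
   3) CAS  T3:  M=5  r_T3=4 ✓
   4) CAS  T0:  M=5  r_T0=4 ✗
   5) LOAD T2:  M=5  r_T2=5
   6) LOAD T1:  M=5  r_T1=5
   7) CAS  T2:  M=6  r_T2=5 ✓
   8) CAS  T1:  M=6  r_T1=5 ✗
   9) LOAD T1:  M=6  r_T1=6
  10) CAS  T1:  M=7  r_T1=6 ✓

T1 = (1, 1)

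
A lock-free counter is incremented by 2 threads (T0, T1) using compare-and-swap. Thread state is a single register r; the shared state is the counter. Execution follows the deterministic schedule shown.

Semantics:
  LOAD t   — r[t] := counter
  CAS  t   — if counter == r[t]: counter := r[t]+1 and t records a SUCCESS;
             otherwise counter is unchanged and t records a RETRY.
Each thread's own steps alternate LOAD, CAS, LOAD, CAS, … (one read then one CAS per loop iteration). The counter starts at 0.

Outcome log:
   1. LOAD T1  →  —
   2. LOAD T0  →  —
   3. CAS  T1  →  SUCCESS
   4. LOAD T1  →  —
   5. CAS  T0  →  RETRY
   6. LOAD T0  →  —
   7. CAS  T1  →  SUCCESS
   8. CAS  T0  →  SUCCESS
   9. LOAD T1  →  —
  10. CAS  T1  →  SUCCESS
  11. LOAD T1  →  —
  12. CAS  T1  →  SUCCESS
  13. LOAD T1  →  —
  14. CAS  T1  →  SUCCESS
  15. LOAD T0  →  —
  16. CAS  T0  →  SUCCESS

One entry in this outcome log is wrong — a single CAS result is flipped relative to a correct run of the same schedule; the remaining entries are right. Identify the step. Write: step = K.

Re-executing:
1. LOAD T1 → mem=0 r[T1]=0 [LOAD]
2. LOAD T0 → mem=0 r[T0]=0 [LOAD]
3. CAS T1 → mem=1 r[T1]=0 [OK]
4. LOAD T1 → mem=1 r[T1]=1 [LOAD]
5. CAS T0 → mem=1 r[T0]=0 [RETRY]
6. LOAD T0 → mem=1 r[T0]=1 [LOAD]
7. CAS T1 → mem=2 r[T1]=1 [OK]
8. CAS T0 → mem=2 r[T0]=1 [RETRY]
9. LOAD T1 → mem=2 r[T1]=2 [LOAD]
10. CAS T1 → mem=3 r[T1]=2 [OK]
11. LOAD T1 → mem=3 r[T1]=3 [LOAD]
12. CAS T1 → mem=4 r[T1]=3 [OK]
13. LOAD T1 → mem=4 r[T1]=4 [LOAD]
14. CAS T1 → mem=5 r[T1]=4 [OK]
15. LOAD T0 → mem=5 r[T0]=5 [LOAD]
16. CAS T0 → mem=6 r[T0]=5 [OK]
Mismatch at 8.

step = 8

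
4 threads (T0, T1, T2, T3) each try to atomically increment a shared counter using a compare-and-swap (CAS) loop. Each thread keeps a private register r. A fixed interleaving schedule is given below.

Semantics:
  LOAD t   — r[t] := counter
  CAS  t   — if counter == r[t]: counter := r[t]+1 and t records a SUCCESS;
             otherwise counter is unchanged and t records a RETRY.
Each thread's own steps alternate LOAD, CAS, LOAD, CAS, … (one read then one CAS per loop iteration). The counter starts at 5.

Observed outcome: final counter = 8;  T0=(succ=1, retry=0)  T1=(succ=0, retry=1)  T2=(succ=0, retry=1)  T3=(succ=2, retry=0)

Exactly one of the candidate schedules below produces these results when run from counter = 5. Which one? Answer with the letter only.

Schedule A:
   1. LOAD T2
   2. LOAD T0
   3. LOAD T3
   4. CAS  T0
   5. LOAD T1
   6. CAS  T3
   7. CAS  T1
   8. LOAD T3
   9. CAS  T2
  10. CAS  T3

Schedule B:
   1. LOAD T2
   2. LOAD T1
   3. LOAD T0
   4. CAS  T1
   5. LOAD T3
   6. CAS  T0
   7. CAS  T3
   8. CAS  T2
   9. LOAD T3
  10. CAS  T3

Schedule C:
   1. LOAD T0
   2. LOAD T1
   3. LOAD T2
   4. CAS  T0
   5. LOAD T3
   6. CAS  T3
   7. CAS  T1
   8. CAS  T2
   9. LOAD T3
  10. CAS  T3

C

Simulating candidate C:
T0 LOAD — after: cnt=5, r=5 — load
T1 LOAD — after: cnt=5, r=5 — load
T2 LOAD — after: cnt=5, r=5 — load
T0 CAS — after: cnt=6, r=5 — ok
T3 LOAD — after: cnt=6, r=6 — load
T3 CAS — after: cnt=7, r=6 — ok
T1 CAS — after: cnt=7, r=5 — retry
T2 CAS — after: cnt=7, r=5 — retry
T3 LOAD — after: cnt=7, r=7 — load
T3 CAS — after: cnt=8, r=7 — ok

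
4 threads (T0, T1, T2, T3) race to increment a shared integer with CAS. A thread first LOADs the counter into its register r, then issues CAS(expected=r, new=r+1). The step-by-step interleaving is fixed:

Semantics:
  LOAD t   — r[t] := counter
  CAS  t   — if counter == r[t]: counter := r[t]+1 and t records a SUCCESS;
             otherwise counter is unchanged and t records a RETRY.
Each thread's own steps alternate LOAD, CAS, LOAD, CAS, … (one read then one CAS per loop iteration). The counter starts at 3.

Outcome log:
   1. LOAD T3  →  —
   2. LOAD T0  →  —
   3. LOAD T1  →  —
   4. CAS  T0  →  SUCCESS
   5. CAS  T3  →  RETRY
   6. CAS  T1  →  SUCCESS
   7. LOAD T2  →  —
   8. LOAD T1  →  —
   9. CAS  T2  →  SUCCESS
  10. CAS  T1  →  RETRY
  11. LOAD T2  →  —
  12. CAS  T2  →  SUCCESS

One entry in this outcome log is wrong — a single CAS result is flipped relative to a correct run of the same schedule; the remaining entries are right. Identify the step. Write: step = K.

Reference trace:
step 1: T3 LOAD ⇒ load; ctr=3 reg=3
step 2: T0 LOAD ⇒ load; ctr=3 reg=3
step 3: T1 LOAD ⇒ load; ctr=3 reg=3
step 4: T0 CAS ⇒ ok; ctr=4 reg=3
step 5: T3 CAS ⇒ retry; ctr=4 reg=3
step 6: T1 CAS ⇒ retry; ctr=4 reg=3
step 7: T2 LOAD ⇒ load; ctr=4 reg=4
step 8: T1 LOAD ⇒ load; ctr=4 reg=4
step 9: T2 CAS ⇒ ok; ctr=5 reg=4
step 10: T1 CAS ⇒ retry; ctr=5 reg=4
step 11: T2 LOAD ⇒ load; ctr=5 reg=5
step 12: T2 CAS ⇒ ok; ctr=6 reg=5
Mismatch at 6.

step = 6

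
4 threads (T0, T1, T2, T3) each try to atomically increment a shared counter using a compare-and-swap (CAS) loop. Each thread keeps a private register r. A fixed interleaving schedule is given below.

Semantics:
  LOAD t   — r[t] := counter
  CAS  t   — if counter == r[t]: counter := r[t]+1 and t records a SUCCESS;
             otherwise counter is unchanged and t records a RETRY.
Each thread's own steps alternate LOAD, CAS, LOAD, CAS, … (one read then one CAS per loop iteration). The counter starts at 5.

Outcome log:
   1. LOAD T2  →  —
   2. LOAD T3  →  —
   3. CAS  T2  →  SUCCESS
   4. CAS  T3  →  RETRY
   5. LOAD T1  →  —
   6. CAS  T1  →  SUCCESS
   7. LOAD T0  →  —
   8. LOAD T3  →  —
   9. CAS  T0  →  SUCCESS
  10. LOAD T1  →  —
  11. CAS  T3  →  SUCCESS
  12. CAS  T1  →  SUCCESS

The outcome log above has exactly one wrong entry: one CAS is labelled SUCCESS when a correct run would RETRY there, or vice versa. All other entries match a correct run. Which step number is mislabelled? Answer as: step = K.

step = 11

Re-executing:
step 1: T2 LOAD ⇒ load; ctr=5 reg=5
step 2: T3 LOAD ⇒ load; ctr=5 reg=5
step 3: T2 CAS ⇒ ok; ctr=6 reg=5
step 4: T3 CAS ⇒ retry; ctr=6 reg=5
step 5: T1 LOAD ⇒ load; ctr=6 reg=6
step 6: T1 CAS ⇒ ok; ctr=7 reg=6
step 7: T0 LOAD ⇒ load; ctr=7 reg=7
step 8: T3 LOAD ⇒ load; ctr=7 reg=7
step 9: T0 CAS ⇒ ok; ctr=8 reg=7
step 10: T1 LOAD ⇒ load; ctr=8 reg=8
step 11: T3 CAS ⇒ retry; ctr=8 reg=7
step 12: T1 CAS ⇒ ok; ctr=9 reg=8
Log disagrees first at step 11.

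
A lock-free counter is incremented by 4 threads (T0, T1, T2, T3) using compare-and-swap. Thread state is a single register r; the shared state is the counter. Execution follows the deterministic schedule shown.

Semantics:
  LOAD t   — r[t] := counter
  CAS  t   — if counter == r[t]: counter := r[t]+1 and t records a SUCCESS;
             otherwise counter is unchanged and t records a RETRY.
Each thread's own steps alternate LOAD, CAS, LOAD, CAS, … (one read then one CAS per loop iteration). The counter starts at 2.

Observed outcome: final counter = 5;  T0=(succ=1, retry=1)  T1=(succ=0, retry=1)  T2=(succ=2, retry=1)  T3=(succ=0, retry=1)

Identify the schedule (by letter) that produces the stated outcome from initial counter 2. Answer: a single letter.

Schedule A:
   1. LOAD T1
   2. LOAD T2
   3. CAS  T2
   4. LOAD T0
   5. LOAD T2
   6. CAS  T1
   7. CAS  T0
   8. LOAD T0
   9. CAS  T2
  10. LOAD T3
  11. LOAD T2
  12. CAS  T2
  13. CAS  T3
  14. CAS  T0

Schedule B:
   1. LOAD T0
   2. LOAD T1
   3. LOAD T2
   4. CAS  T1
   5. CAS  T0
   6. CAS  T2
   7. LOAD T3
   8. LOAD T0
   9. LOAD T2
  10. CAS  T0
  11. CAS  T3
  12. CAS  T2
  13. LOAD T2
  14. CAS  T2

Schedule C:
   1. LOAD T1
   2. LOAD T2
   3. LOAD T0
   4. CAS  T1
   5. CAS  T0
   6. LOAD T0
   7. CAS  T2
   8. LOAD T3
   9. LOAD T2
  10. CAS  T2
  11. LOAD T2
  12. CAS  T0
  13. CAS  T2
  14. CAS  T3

A

Simulating candidate A:
T1 LOAD — after: cnt=2, r=2 — load
T2 LOAD — after: cnt=2, r=2 — load
T2 CAS — after: cnt=3, r=2 — ok
T0 LOAD — after: cnt=3, r=3 — load
T2 LOAD — after: cnt=3, r=3 — load
T1 CAS — after: cnt=3, r=2 — retry
T0 CAS — after: cnt=4, r=3 — ok
T0 LOAD — after: cnt=4, r=4 — load
T2 CAS — after: cnt=4, r=3 — retry
T3 LOAD — after: cnt=4, r=4 — load
T2 LOAD — after: cnt=4, r=4 — load
T2 CAS — after: cnt=5, r=4 — ok
T3 CAS — after: cnt=5, r=4 — retry
T0 CAS — after: cnt=5, r=4 — retry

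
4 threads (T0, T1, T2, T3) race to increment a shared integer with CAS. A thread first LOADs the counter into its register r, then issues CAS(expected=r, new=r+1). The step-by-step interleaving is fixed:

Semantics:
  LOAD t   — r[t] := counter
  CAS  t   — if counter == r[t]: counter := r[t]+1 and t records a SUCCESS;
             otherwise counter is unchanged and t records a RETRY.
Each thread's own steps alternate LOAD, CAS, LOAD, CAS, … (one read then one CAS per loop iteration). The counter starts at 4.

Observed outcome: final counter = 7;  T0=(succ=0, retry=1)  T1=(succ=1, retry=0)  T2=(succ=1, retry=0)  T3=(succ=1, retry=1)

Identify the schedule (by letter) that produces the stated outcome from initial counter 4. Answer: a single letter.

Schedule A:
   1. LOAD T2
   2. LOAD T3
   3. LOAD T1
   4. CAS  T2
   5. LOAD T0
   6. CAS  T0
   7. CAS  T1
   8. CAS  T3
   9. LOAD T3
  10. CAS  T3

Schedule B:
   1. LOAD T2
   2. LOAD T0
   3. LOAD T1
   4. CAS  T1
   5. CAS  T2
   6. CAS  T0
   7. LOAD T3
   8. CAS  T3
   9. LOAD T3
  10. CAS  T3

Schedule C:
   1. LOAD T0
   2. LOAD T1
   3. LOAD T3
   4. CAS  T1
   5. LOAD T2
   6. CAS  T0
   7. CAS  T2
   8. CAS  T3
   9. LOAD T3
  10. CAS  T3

Run C:
step 1: T0 LOAD ⇒ load; ctr=4 reg=4
step 2: T1 LOAD ⇒ load; ctr=4 reg=4
step 3: T3 LOAD ⇒ load; ctr=4 reg=4
step 4: T1 CAS ⇒ ok; ctr=5 reg=4
step 5: T2 LOAD ⇒ load; ctr=5 reg=5
step 6: T0 CAS ⇒ retry; ctr=5 reg=4
step 7: T2 CAS ⇒ ok; ctr=6 reg=5
step 8: T3 CAS ⇒ retry; ctr=6 reg=4
step 9: T3 LOAD ⇒ load; ctr=6 reg=6
step 10: T3 CAS ⇒ ok; ctr=7 reg=6

C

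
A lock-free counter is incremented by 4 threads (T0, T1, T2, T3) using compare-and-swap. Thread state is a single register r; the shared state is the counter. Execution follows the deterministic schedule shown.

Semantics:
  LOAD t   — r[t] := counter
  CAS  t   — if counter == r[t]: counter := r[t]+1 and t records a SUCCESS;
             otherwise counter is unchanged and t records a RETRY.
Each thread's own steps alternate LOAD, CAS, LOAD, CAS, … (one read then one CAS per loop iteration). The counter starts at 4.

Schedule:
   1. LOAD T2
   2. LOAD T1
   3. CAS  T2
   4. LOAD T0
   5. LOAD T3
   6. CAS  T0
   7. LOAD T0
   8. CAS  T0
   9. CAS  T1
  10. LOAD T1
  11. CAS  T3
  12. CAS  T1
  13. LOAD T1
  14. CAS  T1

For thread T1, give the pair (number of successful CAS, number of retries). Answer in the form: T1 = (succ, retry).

T1 = (2, 1)

[1] T2.load  rd  (counter 4, T2.r 4)
[2] T1.load  rd  (counter 4, T1.r 4)
[3] T2.cas  hit  (counter 5, T2.r 4)
[4] T0.load  rd  (counter 5, T0.r 5)
[5] T3.load  rd  (counter 5, T3.r 5)
[6] T0.cas  hit  (counter 6, T0.r 5)
[7] T0.load  rd  (counter 6, T0.r 6)
[8] T0.cas  hit  (counter 7, T0.r 6)
[9] T1.cas  miss  (counter 7, T1.r 4)
[10] T1.load  rd  (counter 7, T1.r 7)
[11] T3.cas  miss  (counter 7, T3.r 5)
[12] T1.cas  hit  (counter 8, T1.r 7)
[13] T1.load  rd  (counter 8, T1.r 8)
[14] T1.cas  hit  (counter 9, T1.r 8)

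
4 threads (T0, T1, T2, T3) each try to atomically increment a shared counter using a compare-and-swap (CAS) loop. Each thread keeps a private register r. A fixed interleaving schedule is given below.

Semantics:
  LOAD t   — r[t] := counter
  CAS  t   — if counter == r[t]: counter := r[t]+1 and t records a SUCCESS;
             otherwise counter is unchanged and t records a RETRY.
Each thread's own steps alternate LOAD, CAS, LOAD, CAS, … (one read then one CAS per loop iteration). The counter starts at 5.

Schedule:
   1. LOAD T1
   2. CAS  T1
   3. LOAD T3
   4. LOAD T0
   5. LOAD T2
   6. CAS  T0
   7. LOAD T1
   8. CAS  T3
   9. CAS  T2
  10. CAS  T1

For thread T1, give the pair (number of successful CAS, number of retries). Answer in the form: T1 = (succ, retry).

T1 = (2, 0)

step 1: T1 LOAD ⇒ load; ctr=5 reg=5
step 2: T1 CAS ⇒ ok; ctr=6 reg=5
step 3: T3 LOAD ⇒ load; ctr=6 reg=6
step 4: T0 LOAD ⇒ load; ctr=6 reg=6
step 5: T2 LOAD ⇒ load; ctr=6 reg=6
step 6: T0 CAS ⇒ ok; ctr=7 reg=6
step 7: T1 LOAD ⇒ load; ctr=7 reg=7
step 8: T3 CAS ⇒ retry; ctr=7 reg=6
step 9: T2 CAS ⇒ retry; ctr=7 reg=6
step 10: T1 CAS ⇒ ok; ctr=8 reg=7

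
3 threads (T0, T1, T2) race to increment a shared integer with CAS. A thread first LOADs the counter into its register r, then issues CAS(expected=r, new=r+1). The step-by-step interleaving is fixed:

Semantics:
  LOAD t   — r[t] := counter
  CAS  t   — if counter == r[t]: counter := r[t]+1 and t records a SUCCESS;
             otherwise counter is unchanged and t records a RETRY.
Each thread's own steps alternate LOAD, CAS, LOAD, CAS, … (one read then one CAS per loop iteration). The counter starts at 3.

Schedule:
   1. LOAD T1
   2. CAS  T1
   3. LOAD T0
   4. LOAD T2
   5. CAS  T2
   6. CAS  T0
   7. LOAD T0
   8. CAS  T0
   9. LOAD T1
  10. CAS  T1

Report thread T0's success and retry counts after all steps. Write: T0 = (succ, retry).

T1 LOAD — after: cnt=3, r=3 — load
T1 CAS — after: cnt=4, r=3 — ok
T0 LOAD — after: cnt=4, r=4 — load
T2 LOAD — after: cnt=4, r=4 — load
T2 CAS — after: cnt=5, r=4 — ok
T0 CAS — after: cnt=5, r=4 — retry
T0 LOAD — after: cnt=5, r=5 — load
T0 CAS — after: cnt=6, r=5 — ok
T1 LOAD — after: cnt=6, r=6 — load
T1 CAS — after: cnt=7, r=6 — ok

T0 = (1, 1)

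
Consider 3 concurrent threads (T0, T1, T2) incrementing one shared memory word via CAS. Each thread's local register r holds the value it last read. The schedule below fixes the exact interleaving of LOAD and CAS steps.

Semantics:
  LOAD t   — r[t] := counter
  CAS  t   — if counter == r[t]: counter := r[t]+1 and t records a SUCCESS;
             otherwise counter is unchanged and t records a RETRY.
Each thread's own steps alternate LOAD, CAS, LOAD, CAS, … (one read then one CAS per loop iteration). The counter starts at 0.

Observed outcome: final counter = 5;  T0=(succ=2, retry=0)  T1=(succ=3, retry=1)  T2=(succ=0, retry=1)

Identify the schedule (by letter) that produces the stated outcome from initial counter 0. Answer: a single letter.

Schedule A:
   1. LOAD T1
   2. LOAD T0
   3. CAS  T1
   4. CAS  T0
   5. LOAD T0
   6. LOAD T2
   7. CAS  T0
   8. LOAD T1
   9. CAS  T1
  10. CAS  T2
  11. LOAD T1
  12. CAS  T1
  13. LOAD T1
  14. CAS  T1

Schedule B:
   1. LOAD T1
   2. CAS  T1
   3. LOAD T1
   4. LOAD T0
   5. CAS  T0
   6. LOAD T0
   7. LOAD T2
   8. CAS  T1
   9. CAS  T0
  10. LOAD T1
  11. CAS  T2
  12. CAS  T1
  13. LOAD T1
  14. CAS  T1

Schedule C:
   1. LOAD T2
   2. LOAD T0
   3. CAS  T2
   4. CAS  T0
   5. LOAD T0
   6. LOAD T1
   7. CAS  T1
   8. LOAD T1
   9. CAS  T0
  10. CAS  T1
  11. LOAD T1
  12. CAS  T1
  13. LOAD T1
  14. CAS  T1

Simulating candidate B:
T1 LOAD — after: cnt=0, r=0 — load
T1 CAS — after: cnt=1, r=0 — ok
T1 LOAD — after: cnt=1, r=1 — load
T0 LOAD — after: cnt=1, r=1 — load
T0 CAS — after: cnt=2, r=1 — ok
T0 LOAD — after: cnt=2, r=2 — load
T2 LOAD — after: cnt=2, r=2 — load
T1 CAS — after: cnt=2, r=1 — retry
T0 CAS — after: cnt=3, r=2 — ok
T1 LOAD — after: cnt=3, r=3 — load
T2 CAS — after: cnt=3, r=2 — retry
T1 CAS — after: cnt=4, r=3 — ok
T1 LOAD — after: cnt=4, r=4 — load
T1 CAS — after: cnt=5, r=4 — ok

B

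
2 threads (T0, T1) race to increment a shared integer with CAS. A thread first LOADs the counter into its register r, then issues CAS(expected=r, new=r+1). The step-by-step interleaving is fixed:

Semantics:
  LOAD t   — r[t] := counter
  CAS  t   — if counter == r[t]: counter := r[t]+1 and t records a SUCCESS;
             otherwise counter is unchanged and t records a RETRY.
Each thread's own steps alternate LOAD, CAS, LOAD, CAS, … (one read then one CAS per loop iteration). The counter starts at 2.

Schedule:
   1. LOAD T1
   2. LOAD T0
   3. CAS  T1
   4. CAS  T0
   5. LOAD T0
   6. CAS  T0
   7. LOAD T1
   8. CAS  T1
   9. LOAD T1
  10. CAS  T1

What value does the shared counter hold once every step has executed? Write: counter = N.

#1 T1 reads 2
#2 T0 reads 2
#3 T1 CAS(2→3) writes; counter now 3
#4 T0 CAS(2→3) fails; counter now 3
#5 T0 reads 3
#6 T0 CAS(3→4) writes; counter now 4
#7 T1 reads 4
#8 T1 CAS(4→5) writes; counter now 5
#9 T1 reads 5
#10 T1 CAS(5→6) writes; counter now 6

counter = 6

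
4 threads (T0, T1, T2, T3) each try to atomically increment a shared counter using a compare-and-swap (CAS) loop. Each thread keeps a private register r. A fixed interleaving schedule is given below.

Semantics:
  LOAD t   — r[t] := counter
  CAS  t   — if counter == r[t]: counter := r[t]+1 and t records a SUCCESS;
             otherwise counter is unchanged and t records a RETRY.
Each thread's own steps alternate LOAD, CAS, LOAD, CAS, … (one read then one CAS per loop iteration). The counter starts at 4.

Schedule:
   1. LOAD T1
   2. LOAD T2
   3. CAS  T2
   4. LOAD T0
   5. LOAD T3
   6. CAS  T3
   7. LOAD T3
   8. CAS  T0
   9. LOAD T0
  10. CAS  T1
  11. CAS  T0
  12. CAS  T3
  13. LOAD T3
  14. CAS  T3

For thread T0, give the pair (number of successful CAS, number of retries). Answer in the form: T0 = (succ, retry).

T0 = (1, 1)

T1 LOAD — after: cnt=4, r=4 — load
T2 LOAD — after: cnt=4, r=4 — load
T2 CAS — after: cnt=5, r=4 — ok
T0 LOAD — after: cnt=5, r=5 — load
T3 LOAD — after: cnt=5, r=5 — load
T3 CAS — after: cnt=6, r=5 — ok
T3 LOAD — after: cnt=6, r=6 — load
T0 CAS — after: cnt=6, r=5 — retry
T0 LOAD — after: cnt=6, r=6 — load
T1 CAS — after: cnt=6, r=4 — retry
T0 CAS — after: cnt=7, r=6 — ok
T3 CAS — after: cnt=7, r=6 — retry
T3 LOAD — after: cnt=7, r=7 — load
T3 CAS — after: cnt=8, r=7 — ok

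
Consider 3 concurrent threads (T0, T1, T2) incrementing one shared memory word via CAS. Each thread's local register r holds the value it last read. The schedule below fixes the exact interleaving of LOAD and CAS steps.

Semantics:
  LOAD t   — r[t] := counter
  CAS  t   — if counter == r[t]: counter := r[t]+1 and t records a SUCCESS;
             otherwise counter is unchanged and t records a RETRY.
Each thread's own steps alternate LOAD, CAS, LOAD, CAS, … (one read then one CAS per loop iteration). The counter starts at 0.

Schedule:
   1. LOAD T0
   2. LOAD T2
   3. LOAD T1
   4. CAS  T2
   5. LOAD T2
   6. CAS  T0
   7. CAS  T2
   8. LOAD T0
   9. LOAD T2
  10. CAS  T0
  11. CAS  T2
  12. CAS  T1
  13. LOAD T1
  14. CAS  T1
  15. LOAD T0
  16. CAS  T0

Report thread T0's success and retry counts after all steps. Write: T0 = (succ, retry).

T0 = (2, 1)

step 1: T0 LOAD ⇒ load; ctr=0 reg=0
step 2: T2 LOAD ⇒ load; ctr=0 reg=0
step 3: T1 LOAD ⇒ load; ctr=0 reg=0
step 4: T2 CAS ⇒ ok; ctr=1 reg=0
step 5: T2 LOAD ⇒ load; ctr=1 reg=1
step 6: T0 CAS ⇒ retry; ctr=1 reg=0
step 7: T2 CAS ⇒ ok; ctr=2 reg=1
step 8: T0 LOAD ⇒ load; ctr=2 reg=2
step 9: T2 LOAD ⇒ load; ctr=2 reg=2
step 10: T0 CAS ⇒ ok; ctr=3 reg=2
step 11: T2 CAS ⇒ retry; ctr=3 reg=2
step 12: T1 CAS ⇒ retry; ctr=3 reg=0
step 13: T1 LOAD ⇒ load; ctr=3 reg=3
step 14: T1 CAS ⇒ ok; ctr=4 reg=3
step 15: T0 LOAD ⇒ load; ctr=4 reg=4
step 16: T0 CAS ⇒ ok; ctr=5 reg=4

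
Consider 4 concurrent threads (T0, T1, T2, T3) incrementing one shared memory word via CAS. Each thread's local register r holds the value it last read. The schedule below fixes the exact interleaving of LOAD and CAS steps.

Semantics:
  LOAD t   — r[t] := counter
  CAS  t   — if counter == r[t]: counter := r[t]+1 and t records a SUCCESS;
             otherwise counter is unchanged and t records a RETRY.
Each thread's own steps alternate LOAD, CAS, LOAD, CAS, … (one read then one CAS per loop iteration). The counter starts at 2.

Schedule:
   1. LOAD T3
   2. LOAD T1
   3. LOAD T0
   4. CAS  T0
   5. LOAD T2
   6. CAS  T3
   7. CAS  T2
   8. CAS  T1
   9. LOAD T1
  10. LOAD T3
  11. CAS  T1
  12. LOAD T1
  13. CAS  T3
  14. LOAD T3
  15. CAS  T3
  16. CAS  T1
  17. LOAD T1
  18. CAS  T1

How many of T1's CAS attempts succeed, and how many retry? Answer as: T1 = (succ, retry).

T3 LOAD — after: cnt=2, r=2 — load
T1 LOAD — after: cnt=2, r=2 — load
T0 LOAD — after: cnt=2, r=2 — load
T0 CAS — after: cnt=3, r=2 — ok
T2 LOAD — after: cnt=3, r=3 — load
T3 CAS — after: cnt=3, r=2 — retry
T2 CAS — after: cnt=4, r=3 — ok
T1 CAS — after: cnt=4, r=2 — retry
T1 LOAD — after: cnt=4, r=4 — load
T3 LOAD — after: cnt=4, r=4 — load
T1 CAS — after: cnt=5, r=4 — ok
T1 LOAD — after: cnt=5, r=5 — load
T3 CAS — after: cnt=5, r=4 — retry
T3 LOAD — after: cnt=5, r=5 — load
T3 CAS — after: cnt=6, r=5 — ok
T1 CAS — after: cnt=6, r=5 — retry
T1 LOAD — after: cnt=6, r=6 — load
T1 CAS — after: cnt=7, r=6 — ok

T1 = (2, 2)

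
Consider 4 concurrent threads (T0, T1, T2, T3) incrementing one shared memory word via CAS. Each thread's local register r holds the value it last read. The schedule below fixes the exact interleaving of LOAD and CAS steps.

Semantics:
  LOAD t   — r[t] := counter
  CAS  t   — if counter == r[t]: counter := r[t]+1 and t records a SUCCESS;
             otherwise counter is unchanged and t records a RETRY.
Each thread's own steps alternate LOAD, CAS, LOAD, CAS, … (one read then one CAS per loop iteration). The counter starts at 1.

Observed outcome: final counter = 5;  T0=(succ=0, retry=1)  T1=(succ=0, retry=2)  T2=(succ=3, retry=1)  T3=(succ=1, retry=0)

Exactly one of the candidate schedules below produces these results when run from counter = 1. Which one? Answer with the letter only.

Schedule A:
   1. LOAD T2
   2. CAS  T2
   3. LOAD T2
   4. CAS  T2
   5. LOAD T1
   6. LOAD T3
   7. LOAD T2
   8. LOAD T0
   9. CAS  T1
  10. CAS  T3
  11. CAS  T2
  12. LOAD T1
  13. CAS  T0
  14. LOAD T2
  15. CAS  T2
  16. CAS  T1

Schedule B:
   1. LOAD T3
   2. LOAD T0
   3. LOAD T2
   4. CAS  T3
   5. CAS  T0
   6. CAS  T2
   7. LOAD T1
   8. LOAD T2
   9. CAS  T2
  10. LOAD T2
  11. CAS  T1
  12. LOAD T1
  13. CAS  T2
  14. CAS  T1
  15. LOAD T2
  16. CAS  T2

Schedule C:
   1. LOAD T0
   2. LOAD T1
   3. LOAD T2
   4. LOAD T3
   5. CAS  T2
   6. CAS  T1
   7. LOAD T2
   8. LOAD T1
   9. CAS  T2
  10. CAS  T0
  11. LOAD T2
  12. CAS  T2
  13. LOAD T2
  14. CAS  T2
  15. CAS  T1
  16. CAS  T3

Run B:
step 1: T3 LOAD ⇒ load; ctr=1 reg=1
step 2: T0 LOAD ⇒ load; ctr=1 reg=1
step 3: T2 LOAD ⇒ load; ctr=1 reg=1
step 4: T3 CAS ⇒ ok; ctr=2 reg=1
step 5: T0 CAS ⇒ retry; ctr=2 reg=1
step 6: T2 CAS ⇒ retry; ctr=2 reg=1
step 7: T1 LOAD ⇒ load; ctr=2 reg=2
step 8: T2 LOAD ⇒ load; ctr=2 reg=2
step 9: T2 CAS ⇒ ok; ctr=3 reg=2
step 10: T2 LOAD ⇒ load; ctr=3 reg=3
step 11: T1 CAS ⇒ retry; ctr=3 reg=2
step 12: T1 LOAD ⇒ load; ctr=3 reg=3
step 13: T2 CAS ⇒ ok; ctr=4 reg=3
step 14: T1 CAS ⇒ retry; ctr=4 reg=3
step 15: T2 LOAD ⇒ load; ctr=4 reg=4
step 16: T2 CAS ⇒ ok; ctr=5 reg=4

B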